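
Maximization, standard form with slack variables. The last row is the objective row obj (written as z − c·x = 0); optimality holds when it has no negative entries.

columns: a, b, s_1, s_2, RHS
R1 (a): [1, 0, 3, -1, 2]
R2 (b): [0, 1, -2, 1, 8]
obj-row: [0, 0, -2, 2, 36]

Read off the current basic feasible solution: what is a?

a is basic (row 1); its value is the RHS of that row, 2.

2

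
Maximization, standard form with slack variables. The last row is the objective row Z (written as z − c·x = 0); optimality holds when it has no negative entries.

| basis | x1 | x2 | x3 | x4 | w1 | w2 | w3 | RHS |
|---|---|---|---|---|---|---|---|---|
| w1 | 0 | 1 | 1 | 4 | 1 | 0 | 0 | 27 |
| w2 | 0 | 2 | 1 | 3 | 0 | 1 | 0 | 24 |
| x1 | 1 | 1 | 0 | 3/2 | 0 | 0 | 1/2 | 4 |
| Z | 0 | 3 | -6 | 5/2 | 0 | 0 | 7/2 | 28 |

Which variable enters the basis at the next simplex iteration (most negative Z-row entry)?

Negative Z-row entries: x3: -6.
The most negative is -6 in column x3, so x3 enters.

x3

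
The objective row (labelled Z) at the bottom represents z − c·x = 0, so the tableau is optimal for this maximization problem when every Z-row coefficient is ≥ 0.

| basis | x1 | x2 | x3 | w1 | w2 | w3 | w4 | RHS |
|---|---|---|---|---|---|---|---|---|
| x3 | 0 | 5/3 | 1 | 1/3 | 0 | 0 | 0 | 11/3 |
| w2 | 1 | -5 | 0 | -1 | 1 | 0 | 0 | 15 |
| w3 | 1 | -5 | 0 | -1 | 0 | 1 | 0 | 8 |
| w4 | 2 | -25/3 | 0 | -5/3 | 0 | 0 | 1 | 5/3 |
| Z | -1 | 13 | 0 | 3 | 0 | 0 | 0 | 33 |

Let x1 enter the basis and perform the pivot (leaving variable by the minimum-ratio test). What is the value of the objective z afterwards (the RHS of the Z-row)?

Ratio test on column x1 — row 1: entry 0 ≤ 0; row 2: 15/1 = 15; row 3: 8/1 = 8; row 4: (5/3)/2 = 5/6. Minimum is 5/6 at row 4 (w4 leaves); pivot element 2.
Pivot on row 4; the Z-row RHS becomes 33 − (-1)·(5/6) = 203/6.

203/6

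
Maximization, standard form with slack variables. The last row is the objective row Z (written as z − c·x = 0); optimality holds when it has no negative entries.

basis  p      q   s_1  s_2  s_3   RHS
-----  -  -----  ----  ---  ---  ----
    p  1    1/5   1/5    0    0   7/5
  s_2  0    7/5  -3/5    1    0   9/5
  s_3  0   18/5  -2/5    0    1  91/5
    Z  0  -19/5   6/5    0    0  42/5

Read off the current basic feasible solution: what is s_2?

9/5

s_2 is basic (row 2); its value is the RHS of that row, 9/5.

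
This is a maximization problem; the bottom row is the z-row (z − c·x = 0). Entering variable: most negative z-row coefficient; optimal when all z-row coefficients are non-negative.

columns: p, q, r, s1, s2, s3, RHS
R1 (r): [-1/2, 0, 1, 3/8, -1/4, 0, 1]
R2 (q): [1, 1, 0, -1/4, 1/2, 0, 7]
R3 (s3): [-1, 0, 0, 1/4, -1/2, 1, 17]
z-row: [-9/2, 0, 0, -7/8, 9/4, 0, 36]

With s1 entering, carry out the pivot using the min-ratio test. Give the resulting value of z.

Ratio test on column s1 — row 1: 1/(3/8) = 8/3; row 2: entry -1/4 ≤ 0; row 3: 17/(1/4) = 68. Minimum is 8/3 at row 1 (r leaves); pivot element 3/8.
Pivot on row 1; the z-row RHS becomes 36 − (-7/8)·(8/3) = 115/3.

115/3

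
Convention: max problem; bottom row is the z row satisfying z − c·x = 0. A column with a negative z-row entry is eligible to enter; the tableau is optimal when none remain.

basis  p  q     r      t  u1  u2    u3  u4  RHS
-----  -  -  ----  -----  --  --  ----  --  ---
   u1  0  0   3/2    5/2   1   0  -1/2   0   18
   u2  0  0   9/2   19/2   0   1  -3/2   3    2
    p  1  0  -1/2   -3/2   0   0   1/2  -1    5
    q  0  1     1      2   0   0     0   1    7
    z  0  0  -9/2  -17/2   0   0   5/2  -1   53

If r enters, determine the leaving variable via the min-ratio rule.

Column r entries and ratios — u1: 18/(3/2) = 12; u2: 2/(9/2) = 4/9; p: -1/2 ≤ 0, skip; q: 7/1 = 7.
Smallest ratio is 4/9 in the row of u2, so u2 leaves.

u2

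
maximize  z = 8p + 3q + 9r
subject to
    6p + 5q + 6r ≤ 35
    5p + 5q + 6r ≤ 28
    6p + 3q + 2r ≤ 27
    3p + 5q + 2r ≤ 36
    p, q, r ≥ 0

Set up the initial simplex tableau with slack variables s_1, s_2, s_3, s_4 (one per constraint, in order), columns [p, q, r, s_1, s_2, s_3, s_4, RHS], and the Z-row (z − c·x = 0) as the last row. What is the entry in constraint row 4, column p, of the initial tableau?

3

Constraint 4 has coefficient 3 on p.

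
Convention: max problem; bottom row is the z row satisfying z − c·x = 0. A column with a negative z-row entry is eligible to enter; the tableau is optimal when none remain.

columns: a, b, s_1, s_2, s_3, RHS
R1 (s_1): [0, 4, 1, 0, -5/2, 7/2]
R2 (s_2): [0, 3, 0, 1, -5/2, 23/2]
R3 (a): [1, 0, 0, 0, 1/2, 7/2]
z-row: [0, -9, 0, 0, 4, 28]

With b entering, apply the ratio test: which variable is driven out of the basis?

Column b entries and ratios — s_1: (7/2)/4 = 7/8; s_2: (23/2)/3 = 23/6; a: 0 ≤ 0, skip.
Smallest ratio is 7/8 in the row of s_1, so s_1 leaves.

s_1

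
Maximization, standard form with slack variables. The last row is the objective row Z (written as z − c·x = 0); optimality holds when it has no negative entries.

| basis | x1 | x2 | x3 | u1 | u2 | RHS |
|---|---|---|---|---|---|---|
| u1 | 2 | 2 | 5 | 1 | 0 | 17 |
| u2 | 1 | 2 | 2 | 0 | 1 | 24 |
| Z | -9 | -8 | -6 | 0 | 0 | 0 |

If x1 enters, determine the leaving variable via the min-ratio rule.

Column x1 entries and ratios — u1: 17/2 = 17/2; u2: 24/1 = 24.
Smallest ratio is 17/2 in the row of u1, so u1 leaves.

u1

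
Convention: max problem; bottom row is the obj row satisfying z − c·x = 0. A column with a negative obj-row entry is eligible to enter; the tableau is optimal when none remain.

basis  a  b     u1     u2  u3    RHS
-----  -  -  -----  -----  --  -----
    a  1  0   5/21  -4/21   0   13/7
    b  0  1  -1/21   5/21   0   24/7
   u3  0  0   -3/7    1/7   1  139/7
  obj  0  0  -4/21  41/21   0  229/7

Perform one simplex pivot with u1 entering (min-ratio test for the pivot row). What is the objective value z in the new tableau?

Ratio test on column u1 — row 1: (13/7)/(5/21) = 39/5; row 2: entry -1/21 ≤ 0; row 3: entry -3/7 ≤ 0. Minimum is 39/5 at row 1 (a leaves); pivot element 5/21.
Pivot on row 1; the obj-row RHS becomes 229/7 − (-4/21)·(39/5) = 171/5.

171/5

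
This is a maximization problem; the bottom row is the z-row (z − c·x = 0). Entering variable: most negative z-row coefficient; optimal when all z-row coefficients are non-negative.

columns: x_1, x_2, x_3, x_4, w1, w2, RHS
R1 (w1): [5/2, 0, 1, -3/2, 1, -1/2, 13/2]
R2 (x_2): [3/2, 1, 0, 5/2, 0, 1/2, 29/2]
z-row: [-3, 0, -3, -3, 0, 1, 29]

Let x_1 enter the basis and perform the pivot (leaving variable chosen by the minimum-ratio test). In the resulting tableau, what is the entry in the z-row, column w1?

Ratio test on column x_1 — row 1: (13/2)/(5/2) = 13/5; row 2: (29/2)/(3/2) = 29/3. Minimum is 13/5 at row 1 (w1 leaves); pivot element 5/2.
Divide row 1 by 5/2; eliminate column x_1 from the other rows.
z-row update in column w1: 0 − (-3)·(2/5) = 6/5.

6/5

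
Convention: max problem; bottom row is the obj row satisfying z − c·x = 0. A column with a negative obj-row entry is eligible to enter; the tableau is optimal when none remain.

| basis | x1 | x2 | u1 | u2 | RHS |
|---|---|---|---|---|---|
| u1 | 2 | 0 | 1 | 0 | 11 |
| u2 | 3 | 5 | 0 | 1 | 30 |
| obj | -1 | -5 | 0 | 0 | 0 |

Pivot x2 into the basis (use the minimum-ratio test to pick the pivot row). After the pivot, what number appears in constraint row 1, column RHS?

11

Ratio test on column x2 — row 1: entry 0 ≤ 0; row 2: 30/5 = 6. Minimum is 6 at row 2 (u2 leaves); pivot element 5.
Divide row 2 by 5; eliminate column x2 from the other rows.
Row 1 update in column RHS: 11 − 0·6 = 11.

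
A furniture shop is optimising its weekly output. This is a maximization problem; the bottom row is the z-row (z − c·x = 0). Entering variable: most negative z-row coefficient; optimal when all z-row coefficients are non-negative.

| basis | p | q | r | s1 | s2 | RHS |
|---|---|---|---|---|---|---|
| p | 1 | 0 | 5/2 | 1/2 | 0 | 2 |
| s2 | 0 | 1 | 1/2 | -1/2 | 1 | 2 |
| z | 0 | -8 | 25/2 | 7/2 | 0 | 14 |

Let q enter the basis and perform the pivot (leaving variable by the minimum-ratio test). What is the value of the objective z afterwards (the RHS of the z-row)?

Ratio test on column q — row 1: entry 0 ≤ 0; row 2: 2/1 = 2. Minimum is 2 at row 2 (s2 leaves); pivot element 1.
Pivot on row 2; the z-row RHS becomes 14 − (-8)·2 = 30.

30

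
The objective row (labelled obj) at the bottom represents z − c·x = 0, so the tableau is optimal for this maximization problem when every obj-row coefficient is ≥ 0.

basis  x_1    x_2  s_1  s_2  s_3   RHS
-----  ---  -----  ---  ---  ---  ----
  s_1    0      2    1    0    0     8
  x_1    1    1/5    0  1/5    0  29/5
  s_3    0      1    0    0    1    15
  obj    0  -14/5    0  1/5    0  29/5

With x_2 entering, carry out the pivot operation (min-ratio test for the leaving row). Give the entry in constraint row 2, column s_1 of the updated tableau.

-1/10

Ratio test on column x_2 — row 1: 8/2 = 4; row 2: (29/5)/(1/5) = 29; row 3: 15/1 = 15. Minimum is 4 at row 1 (s_1 leaves); pivot element 2.
Divide row 1 by 2; eliminate column x_2 from the other rows.
Row 2 update in column s_1: 0 − (1/5)·(1/2) = -1/10.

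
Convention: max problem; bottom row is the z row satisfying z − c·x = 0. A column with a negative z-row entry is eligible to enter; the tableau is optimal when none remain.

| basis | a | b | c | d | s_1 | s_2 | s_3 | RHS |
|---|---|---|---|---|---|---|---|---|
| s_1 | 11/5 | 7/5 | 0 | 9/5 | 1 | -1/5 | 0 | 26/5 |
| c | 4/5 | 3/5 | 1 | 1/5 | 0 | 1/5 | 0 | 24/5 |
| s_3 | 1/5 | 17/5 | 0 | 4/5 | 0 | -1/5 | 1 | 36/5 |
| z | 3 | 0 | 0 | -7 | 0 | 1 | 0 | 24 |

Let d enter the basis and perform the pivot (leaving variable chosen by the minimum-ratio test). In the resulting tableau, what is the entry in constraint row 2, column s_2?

Ratio test on column d — row 1: (26/5)/(9/5) = 26/9; row 2: (24/5)/(1/5) = 24; row 3: (36/5)/(4/5) = 9. Minimum is 26/9 at row 1 (s_1 leaves); pivot element 9/5.
Divide row 1 by 9/5; eliminate column d from the other rows.
Row 2 update in column s_2: 1/5 − (1/5)·(-1/9) = 2/9.

2/9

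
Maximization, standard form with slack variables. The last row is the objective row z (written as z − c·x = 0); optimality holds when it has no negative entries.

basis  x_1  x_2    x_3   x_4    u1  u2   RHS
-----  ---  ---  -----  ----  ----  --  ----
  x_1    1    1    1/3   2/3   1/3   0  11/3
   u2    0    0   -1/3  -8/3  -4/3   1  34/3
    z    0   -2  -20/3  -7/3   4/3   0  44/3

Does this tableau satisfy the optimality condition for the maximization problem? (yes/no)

The z-row has a negative entry -20/3 in column x_3, so it is not optimal.

no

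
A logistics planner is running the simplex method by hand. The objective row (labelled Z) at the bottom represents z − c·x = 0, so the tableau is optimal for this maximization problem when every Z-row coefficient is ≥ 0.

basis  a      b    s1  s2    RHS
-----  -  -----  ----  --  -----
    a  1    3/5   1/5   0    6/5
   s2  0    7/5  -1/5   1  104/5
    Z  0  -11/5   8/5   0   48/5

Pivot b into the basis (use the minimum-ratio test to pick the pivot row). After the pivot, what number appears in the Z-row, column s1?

Ratio test on column b — row 1: (6/5)/(3/5) = 2; row 2: (104/5)/(7/5) = 104/7. Minimum is 2 at row 1 (a leaves); pivot element 3/5.
Divide row 1 by 3/5; eliminate column b from the other rows.
Z-row update in column s1: 8/5 − (-11/5)·(1/3) = 7/3.

7/3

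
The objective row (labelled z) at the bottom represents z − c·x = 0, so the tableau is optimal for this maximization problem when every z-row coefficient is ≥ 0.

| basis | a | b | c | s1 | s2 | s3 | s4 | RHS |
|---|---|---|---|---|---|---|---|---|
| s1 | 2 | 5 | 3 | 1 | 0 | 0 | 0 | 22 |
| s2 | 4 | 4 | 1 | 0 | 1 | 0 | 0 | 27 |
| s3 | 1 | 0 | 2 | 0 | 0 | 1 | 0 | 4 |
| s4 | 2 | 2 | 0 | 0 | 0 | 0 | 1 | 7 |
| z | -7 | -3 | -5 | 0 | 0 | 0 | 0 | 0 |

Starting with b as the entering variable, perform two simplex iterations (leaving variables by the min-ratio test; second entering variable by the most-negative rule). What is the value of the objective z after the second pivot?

Ratio test on column b — row 1: 22/5 = 22/5; row 2: 27/4 = 27/4; row 3: entry 0 ≤ 0; row 4: 7/2 = 7/2. Minimum is 7/2 at row 4 (s4 leaves); pivot element 2.
Pivot on row 4; the z-row RHS becomes 0 − (-3)·(7/2) = 21/2.
Next entering variable (most negative z-row entry -5): c.
Ratio test on column c — row 1: (9/2)/3 = 3/2; row 2: 13/1 = 13; row 3: 4/2 = 2; row 4: entry 0 ≤ 0. Minimum is 3/2 at row 1 (s1 leaves); pivot element 3.
After the second pivot the z-row RHS is 21/2 − (-5)·(3/2) = 18.

18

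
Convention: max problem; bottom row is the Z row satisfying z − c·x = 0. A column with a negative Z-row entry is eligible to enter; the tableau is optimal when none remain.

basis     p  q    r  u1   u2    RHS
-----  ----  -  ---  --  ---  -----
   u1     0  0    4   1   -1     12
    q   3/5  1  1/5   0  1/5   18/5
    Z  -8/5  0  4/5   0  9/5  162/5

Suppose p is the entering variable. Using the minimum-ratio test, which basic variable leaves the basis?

Column p entries and ratios — u1: 0 ≤ 0, skip; q: (18/5)/(3/5) = 6.
Smallest ratio is 6 in the row of q, so q leaves.

q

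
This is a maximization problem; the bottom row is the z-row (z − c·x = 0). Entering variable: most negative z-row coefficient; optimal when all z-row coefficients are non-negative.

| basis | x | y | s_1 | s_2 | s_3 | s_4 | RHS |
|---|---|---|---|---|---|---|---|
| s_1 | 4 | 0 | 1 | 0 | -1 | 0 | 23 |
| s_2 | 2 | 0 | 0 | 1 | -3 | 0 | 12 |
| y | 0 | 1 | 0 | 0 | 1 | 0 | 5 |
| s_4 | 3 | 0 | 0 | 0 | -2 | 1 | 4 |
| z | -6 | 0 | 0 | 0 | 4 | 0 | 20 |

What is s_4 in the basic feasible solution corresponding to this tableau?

s_4 is basic (row 4); its value is the RHS of that row, 4.

4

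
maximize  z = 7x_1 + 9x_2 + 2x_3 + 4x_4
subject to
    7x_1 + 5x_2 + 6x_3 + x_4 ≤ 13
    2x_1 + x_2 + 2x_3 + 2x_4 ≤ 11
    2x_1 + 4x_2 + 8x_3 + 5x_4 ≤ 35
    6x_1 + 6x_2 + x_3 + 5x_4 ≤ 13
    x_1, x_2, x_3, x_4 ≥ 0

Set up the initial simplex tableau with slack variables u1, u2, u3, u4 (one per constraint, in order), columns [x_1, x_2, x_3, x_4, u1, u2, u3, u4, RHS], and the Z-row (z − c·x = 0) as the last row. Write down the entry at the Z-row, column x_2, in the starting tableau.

-9

The Z-row carries the negated objective coefficients: the x_2 entry is -9.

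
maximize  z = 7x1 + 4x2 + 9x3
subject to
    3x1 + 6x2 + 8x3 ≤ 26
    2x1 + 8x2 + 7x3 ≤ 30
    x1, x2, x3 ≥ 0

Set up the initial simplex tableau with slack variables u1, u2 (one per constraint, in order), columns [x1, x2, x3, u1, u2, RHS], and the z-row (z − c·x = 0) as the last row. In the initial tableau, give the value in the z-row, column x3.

The z-row carries the negated objective coefficients: the x3 entry is -9.

-9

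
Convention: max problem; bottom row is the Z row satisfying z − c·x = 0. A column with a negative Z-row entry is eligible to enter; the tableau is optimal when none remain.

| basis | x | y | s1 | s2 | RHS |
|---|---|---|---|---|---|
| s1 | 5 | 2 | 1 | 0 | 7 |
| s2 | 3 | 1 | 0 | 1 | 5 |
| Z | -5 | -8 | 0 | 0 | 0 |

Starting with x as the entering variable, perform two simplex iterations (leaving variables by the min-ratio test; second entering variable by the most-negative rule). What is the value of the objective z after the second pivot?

28

Ratio test on column x — row 1: 7/5 = 7/5; row 2: 5/3 = 5/3. Minimum is 7/5 at row 1 (s1 leaves); pivot element 5.
Pivot on row 1; the Z-row RHS becomes 0 − (-5)·(7/5) = 7.
Next entering variable (most negative Z-row entry -6): y.
Ratio test on column y — row 1: (7/5)/(2/5) = 7/2; row 2: entry -1/5 ≤ 0. Minimum is 7/2 at row 1 (x leaves); pivot element 2/5.
After the second pivot the Z-row RHS is 7 − (-6)·(7/2) = 28.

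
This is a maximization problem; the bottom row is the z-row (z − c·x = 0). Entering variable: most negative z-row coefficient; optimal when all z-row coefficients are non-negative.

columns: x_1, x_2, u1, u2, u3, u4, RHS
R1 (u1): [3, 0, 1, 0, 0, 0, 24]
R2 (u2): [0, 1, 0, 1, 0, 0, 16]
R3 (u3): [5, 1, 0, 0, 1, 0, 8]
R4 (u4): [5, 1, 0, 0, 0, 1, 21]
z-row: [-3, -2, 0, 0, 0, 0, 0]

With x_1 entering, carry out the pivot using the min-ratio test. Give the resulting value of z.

Ratio test on column x_1 — row 1: 24/3 = 8; row 2: entry 0 ≤ 0; row 3: 8/5 = 8/5; row 4: 21/5 = 21/5. Minimum is 8/5 at row 3 (u3 leaves); pivot element 5.
Pivot on row 3; the z-row RHS becomes 0 − (-3)·(8/5) = 24/5.

24/5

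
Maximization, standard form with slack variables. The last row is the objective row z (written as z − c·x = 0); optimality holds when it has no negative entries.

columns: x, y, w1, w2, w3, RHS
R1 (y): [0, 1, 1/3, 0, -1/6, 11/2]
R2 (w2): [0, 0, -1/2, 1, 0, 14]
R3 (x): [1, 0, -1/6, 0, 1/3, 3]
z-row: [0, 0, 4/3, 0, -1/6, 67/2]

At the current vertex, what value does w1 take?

0

w1 is not in the basis, so in the current basic feasible solution w1 = 0.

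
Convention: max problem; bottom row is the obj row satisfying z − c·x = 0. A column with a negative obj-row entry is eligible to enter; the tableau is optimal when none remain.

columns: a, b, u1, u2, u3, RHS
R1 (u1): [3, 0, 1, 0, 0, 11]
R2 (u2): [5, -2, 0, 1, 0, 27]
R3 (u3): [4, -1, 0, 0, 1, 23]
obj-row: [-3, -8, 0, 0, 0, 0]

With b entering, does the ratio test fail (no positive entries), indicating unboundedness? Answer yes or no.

yes

Every constraint-row entry in column b is ≤ 0, so increasing b is unbounded.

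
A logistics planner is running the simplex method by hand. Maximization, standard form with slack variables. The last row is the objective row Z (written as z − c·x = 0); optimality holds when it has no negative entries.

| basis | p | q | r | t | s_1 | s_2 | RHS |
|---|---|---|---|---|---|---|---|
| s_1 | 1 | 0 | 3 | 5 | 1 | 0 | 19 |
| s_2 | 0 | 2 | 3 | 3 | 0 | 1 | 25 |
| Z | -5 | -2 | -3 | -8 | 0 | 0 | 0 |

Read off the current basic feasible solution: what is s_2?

s_2 is basic (row 2); its value is the RHS of that row, 25.

25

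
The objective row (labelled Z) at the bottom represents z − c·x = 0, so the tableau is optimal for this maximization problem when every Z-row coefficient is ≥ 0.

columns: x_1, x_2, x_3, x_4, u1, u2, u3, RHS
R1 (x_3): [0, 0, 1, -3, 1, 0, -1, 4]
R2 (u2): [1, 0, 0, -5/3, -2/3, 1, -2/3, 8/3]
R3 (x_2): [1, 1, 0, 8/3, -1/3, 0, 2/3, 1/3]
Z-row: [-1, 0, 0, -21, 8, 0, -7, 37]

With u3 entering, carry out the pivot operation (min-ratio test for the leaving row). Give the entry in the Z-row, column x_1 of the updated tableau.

19/2

Ratio test on column u3 — row 1: entry -1 ≤ 0; row 2: entry -2/3 ≤ 0; row 3: (1/3)/(2/3) = 1/2. Minimum is 1/2 at row 3 (x_2 leaves); pivot element 2/3.
Divide row 3 by 2/3; eliminate column u3 from the other rows.
Z-row update in column x_1: -1 − (-7)·(3/2) = 19/2.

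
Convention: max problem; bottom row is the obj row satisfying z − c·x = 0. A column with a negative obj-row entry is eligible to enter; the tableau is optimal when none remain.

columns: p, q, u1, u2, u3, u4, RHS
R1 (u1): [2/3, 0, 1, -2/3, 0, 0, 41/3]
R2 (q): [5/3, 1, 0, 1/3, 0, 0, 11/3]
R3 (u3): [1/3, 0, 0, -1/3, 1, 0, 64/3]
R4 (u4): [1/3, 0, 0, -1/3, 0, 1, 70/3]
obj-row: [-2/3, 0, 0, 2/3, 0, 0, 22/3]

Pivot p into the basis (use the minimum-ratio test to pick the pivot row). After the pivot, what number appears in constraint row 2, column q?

Ratio test on column p — row 1: (41/3)/(2/3) = 41/2; row 2: (11/3)/(5/3) = 11/5; row 3: (64/3)/(1/3) = 64; row 4: (70/3)/(1/3) = 70. Minimum is 11/5 at row 2 (q leaves); pivot element 5/3.
Divide row 2 by 5/3; eliminate column p from the other rows.
In the new row 2, the q entry is the old entry divided by the pivot: 1/(5/3) = 3/5.

3/5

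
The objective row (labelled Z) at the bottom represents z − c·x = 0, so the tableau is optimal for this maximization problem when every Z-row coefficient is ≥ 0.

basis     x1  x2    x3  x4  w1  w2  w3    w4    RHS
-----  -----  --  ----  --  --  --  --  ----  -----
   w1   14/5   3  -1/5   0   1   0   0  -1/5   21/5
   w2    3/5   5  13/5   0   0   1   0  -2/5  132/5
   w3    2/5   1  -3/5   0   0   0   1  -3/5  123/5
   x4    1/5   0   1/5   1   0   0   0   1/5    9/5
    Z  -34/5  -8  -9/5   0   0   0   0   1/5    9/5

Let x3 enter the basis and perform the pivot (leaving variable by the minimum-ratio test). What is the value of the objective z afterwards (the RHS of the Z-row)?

Ratio test on column x3 — row 1: entry -1/5 ≤ 0; row 2: (132/5)/(13/5) = 132/13; row 3: entry -3/5 ≤ 0; row 4: (9/5)/(1/5) = 9. Minimum is 9 at row 4 (x4 leaves); pivot element 1/5.
Pivot on row 4; the Z-row RHS becomes 9/5 − (-9/5)·9 = 18.

18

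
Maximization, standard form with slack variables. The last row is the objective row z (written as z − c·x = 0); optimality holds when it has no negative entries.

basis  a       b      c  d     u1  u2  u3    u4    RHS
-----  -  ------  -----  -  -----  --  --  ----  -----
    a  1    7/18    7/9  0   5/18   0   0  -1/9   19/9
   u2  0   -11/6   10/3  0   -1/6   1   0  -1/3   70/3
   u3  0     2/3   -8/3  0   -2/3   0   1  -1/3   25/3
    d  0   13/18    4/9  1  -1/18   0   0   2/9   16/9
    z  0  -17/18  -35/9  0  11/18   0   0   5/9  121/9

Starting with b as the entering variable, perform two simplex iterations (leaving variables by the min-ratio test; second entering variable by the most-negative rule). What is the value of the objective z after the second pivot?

160/7

Ratio test on column b — row 1: (19/9)/(7/18) = 38/7; row 2: entry -11/6 ≤ 0; row 3: (25/3)/(2/3) = 25/2; row 4: (16/9)/(13/18) = 32/13. Minimum is 32/13 at row 4 (d leaves); pivot element 13/18.
Pivot on row 4; the z-row RHS becomes 121/9 − (-17/18)·(32/13) = 205/13.
Next entering variable (most negative z-row entry -43/13): c.
Ratio test on column c — row 1: (15/13)/(7/13) = 15/7; row 2: (362/13)/(58/13) = 181/29; row 3: entry -40/13 ≤ 0; row 4: (32/13)/(8/13) = 4. Minimum is 15/7 at row 1 (a leaves); pivot element 7/13.
After the second pivot the z-row RHS is 205/13 − (-43/13)·(15/7) = 160/7.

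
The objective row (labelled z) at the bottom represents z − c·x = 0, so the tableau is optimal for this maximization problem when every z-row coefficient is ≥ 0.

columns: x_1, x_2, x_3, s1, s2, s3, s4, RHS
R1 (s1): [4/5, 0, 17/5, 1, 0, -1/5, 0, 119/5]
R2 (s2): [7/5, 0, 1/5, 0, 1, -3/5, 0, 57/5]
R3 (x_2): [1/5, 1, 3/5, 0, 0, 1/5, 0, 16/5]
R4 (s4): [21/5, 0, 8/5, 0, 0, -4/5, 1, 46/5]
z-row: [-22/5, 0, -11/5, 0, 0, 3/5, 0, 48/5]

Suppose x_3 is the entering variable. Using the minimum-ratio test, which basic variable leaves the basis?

Column x_3 entries and ratios — s1: (119/5)/(17/5) = 7; s2: (57/5)/(1/5) = 57; x_2: (16/5)/(3/5) = 16/3; s4: (46/5)/(8/5) = 23/4.
Smallest ratio is 16/3 in the row of x_2, so x_2 leaves.

x_2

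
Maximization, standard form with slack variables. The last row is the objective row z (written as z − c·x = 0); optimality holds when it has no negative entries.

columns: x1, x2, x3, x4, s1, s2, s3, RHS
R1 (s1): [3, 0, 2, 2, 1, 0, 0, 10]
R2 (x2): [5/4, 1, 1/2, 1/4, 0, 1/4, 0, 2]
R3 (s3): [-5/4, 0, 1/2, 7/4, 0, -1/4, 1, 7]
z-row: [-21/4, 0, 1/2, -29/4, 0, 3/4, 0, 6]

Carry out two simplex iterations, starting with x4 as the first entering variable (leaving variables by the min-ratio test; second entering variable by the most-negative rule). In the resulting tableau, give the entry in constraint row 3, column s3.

Ratio test on column x4 — row 1: 10/2 = 5; row 2: 2/(1/4) = 8; row 3: 7/(7/4) = 4. Minimum is 4 at row 3 (s3 leaves); pivot element 7/4.
Divide row 3 by 7/4; eliminate column x4 from the other rows.
Second iteration: most negative z-row entry is -73/7 in column x1, so x1 enters.
Ratio test on column x1 — row 1: 2/(31/7) = 14/31; row 2: 1/(10/7) = 7/10; row 3: entry -5/7 ≤ 0. Minimum is 14/31 at row 1 (s1 leaves); pivot element 31/7.
Divide row 1 by 31/7; eliminate column x1 from the other rows.
After both pivots, the entry at constraint row 3, column s3 is 12/31.

12/31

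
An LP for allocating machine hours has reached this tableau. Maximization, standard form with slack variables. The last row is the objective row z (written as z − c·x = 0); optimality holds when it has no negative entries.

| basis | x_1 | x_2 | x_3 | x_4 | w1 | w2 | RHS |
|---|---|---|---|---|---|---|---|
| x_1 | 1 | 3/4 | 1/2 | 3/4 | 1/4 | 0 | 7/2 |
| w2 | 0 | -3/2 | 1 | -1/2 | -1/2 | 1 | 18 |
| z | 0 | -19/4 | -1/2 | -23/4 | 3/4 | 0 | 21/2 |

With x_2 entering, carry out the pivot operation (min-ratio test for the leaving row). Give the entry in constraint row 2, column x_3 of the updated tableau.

2

Ratio test on column x_2 — row 1: (7/2)/(3/4) = 14/3; row 2: entry -3/2 ≤ 0. Minimum is 14/3 at row 1 (x_1 leaves); pivot element 3/4.
Divide row 1 by 3/4; eliminate column x_2 from the other rows.
Row 2 update in column x_3: 1 − (-3/2)·(2/3) = 2.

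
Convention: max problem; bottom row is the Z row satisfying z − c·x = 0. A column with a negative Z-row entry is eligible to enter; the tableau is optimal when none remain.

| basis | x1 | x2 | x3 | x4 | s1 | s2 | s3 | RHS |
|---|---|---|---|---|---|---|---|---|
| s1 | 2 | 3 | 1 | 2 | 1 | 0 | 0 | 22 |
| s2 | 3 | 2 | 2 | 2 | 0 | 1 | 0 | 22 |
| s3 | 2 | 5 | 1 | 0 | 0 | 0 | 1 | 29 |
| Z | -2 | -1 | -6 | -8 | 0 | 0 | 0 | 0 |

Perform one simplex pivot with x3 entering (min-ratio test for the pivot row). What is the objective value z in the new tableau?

Ratio test on column x3 — row 1: 22/1 = 22; row 2: 22/2 = 11; row 3: 29/1 = 29. Minimum is 11 at row 2 (s2 leaves); pivot element 2.
Pivot on row 2; the Z-row RHS becomes 0 − (-6)·11 = 66.

66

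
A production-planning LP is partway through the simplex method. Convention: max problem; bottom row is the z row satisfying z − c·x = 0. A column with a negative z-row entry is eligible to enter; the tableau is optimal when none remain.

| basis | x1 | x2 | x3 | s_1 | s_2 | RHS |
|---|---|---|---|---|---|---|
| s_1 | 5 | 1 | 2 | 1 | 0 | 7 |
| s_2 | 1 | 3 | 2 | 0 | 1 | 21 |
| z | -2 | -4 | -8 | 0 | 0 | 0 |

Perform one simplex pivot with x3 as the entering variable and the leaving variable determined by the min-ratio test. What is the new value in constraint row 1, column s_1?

Ratio test on column x3 — row 1: 7/2 = 7/2; row 2: 21/2 = 21/2. Minimum is 7/2 at row 1 (s_1 leaves); pivot element 2.
Divide row 1 by 2; eliminate column x3 from the other rows.
In the new row 1, the s_1 entry is the old entry divided by the pivot: 1/2 = 1/2.

1/2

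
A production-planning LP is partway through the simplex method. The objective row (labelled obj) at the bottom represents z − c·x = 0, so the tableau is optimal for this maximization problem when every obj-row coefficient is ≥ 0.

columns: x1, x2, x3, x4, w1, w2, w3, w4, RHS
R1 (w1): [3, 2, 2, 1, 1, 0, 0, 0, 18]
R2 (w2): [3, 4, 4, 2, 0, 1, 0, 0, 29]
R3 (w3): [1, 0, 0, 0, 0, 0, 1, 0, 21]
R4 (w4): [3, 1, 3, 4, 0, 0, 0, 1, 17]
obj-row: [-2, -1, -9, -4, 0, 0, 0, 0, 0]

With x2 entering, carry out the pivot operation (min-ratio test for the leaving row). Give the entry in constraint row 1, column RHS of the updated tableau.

7/2

Ratio test on column x2 — row 1: 18/2 = 9; row 2: 29/4 = 29/4; row 3: entry 0 ≤ 0; row 4: 17/1 = 17. Minimum is 29/4 at row 2 (w2 leaves); pivot element 4.
Divide row 2 by 4; eliminate column x2 from the other rows.
Row 1 update in column RHS: 18 − 2·(29/4) = 7/2.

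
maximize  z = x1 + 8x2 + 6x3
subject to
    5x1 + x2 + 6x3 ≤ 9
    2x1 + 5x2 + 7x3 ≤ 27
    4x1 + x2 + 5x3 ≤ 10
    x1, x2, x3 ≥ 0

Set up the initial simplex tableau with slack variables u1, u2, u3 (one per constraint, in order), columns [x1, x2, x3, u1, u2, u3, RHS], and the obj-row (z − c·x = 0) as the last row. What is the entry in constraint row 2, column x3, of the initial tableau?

7

Constraint 2 has coefficient 7 on x3.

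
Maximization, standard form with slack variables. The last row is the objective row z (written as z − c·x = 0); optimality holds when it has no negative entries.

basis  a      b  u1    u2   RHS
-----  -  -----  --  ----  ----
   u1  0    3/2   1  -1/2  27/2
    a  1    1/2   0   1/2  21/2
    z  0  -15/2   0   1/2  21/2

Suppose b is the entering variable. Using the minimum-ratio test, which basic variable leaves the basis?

Column b entries and ratios — u1: (27/2)/(3/2) = 9; a: (21/2)/(1/2) = 21.
Smallest ratio is 9 in the row of u1, so u1 leaves.

u1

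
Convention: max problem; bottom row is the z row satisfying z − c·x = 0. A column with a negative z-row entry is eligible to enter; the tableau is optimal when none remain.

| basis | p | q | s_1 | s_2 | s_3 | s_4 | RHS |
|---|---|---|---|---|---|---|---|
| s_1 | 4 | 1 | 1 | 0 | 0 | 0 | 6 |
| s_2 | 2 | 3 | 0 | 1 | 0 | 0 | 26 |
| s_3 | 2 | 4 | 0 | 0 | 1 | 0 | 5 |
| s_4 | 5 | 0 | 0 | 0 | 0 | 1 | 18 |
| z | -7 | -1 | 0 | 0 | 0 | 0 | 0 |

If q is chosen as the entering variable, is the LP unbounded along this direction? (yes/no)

Column q has positive entries in row(s) 1, 2, 3, so the ratio test bounds it — not unbounded.

no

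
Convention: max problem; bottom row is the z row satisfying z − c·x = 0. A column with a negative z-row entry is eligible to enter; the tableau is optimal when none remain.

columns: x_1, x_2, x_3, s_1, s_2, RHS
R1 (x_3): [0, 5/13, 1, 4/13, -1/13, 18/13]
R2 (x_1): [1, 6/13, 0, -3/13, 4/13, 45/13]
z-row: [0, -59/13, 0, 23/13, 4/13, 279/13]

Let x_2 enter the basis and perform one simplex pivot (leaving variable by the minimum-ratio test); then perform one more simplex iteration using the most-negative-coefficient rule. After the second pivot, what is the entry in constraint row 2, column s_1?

Ratio test on column x_2 — row 1: (18/13)/(5/13) = 18/5; row 2: (45/13)/(6/13) = 15/2. Minimum is 18/5 at row 1 (x_3 leaves); pivot element 5/13.
Divide row 1 by 5/13; eliminate column x_2 from the other rows.
Second iteration: most negative z-row entry is -3/5 in column s_2, so s_2 enters.
Ratio test on column s_2 — row 1: entry -1/5 ≤ 0; row 2: (9/5)/(2/5) = 9/2. Minimum is 9/2 at row 2 (x_1 leaves); pivot element 2/5.
Divide row 2 by 2/5; eliminate column s_2 from the other rows.
After both pivots, the entry at constraint row 2, column s_1 is -3/2.

-3/2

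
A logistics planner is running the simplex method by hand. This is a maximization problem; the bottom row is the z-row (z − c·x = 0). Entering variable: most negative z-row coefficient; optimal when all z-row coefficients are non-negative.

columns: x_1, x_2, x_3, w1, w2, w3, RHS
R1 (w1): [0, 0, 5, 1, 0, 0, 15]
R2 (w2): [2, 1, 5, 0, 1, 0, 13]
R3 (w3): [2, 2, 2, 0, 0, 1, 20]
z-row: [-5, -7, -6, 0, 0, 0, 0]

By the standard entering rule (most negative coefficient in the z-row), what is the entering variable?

Negative z-row entries: x_1: -5, x_2: -7, x_3: -6.
The most negative is -7 in column x_2, so x_2 enters.

x_2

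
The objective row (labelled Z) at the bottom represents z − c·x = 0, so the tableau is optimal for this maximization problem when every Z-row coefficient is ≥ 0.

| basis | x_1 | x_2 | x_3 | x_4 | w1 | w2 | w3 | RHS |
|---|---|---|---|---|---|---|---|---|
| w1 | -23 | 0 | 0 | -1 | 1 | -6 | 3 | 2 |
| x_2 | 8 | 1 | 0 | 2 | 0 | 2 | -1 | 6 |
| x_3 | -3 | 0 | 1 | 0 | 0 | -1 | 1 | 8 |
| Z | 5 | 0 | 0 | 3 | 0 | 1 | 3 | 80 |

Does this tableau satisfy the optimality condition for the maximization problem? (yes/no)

Every Z-row coefficient is ≥ 0, so the tableau is optimal.

yes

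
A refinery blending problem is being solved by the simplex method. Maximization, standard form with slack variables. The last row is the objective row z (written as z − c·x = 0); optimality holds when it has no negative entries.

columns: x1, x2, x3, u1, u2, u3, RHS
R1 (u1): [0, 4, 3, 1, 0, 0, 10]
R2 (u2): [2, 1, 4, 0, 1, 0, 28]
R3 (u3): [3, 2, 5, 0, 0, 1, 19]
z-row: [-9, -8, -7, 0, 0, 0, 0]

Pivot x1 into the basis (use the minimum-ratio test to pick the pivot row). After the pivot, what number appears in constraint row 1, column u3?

0

Ratio test on column x1 — row 1: entry 0 ≤ 0; row 2: 28/2 = 14; row 3: 19/3 = 19/3. Minimum is 19/3 at row 3 (u3 leaves); pivot element 3.
Divide row 3 by 3; eliminate column x1 from the other rows.
Row 1 update in column u3: 0 − 0·(1/3) = 0.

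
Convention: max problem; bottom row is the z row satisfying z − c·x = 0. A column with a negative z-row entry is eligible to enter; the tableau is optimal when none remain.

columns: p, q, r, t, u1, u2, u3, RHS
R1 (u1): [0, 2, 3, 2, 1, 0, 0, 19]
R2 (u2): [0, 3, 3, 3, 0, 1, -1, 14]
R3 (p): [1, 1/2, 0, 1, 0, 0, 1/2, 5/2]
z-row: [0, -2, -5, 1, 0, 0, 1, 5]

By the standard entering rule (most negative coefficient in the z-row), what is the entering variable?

r

Negative z-row entries: q: -2, r: -5.
The most negative is -5 in column r, so r enters.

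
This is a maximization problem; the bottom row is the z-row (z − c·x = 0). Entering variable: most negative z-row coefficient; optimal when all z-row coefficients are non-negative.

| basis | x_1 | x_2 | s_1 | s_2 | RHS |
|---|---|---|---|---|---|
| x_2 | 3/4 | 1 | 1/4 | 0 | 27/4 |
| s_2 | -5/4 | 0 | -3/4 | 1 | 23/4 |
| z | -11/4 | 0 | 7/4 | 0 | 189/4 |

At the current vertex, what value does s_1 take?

s_1 is not in the basis, so in the current basic feasible solution s_1 = 0.

0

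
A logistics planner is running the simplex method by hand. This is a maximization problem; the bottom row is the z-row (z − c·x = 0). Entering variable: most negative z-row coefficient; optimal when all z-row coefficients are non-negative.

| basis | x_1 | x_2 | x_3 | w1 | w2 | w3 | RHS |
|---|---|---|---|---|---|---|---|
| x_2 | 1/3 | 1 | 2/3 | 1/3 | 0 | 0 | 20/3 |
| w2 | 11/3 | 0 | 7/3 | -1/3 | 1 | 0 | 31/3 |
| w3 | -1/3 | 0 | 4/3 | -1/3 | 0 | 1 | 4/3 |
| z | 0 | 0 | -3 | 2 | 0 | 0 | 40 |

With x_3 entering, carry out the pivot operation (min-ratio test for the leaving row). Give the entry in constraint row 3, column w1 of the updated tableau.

Ratio test on column x_3 — row 1: (20/3)/(2/3) = 10; row 2: (31/3)/(7/3) = 31/7; row 3: (4/3)/(4/3) = 1. Minimum is 1 at row 3 (w3 leaves); pivot element 4/3.
Divide row 3 by 4/3; eliminate column x_3 from the other rows.
In the new row 3, the w1 entry is the old entry divided by the pivot: (-1/3)/(4/3) = -1/4.

-1/4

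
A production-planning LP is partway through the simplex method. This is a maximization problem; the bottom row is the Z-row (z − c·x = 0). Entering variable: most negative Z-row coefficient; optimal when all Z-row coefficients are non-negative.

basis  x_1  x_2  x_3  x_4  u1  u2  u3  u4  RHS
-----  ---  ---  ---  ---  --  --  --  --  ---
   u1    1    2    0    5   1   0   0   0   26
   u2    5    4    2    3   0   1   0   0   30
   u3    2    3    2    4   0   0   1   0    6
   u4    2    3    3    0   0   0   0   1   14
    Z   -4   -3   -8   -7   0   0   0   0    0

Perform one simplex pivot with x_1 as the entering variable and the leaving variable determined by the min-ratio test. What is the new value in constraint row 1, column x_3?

Ratio test on column x_1 — row 1: 26/1 = 26; row 2: 30/5 = 6; row 3: 6/2 = 3; row 4: 14/2 = 7. Minimum is 3 at row 3 (u3 leaves); pivot element 2.
Divide row 3 by 2; eliminate column x_1 from the other rows.
Row 1 update in column x_3: 0 − 1·1 = -1.

-1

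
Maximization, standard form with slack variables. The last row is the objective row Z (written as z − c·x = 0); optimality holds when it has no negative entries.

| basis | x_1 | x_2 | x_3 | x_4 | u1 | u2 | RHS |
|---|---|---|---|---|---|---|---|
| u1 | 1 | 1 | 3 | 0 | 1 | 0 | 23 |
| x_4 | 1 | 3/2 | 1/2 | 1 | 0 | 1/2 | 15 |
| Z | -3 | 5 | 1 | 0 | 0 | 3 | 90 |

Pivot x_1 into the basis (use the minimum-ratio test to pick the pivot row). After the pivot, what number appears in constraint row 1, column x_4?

-1

Ratio test on column x_1 — row 1: 23/1 = 23; row 2: 15/1 = 15. Minimum is 15 at row 2 (x_4 leaves); pivot element 1.
Divide row 2 by 1; eliminate column x_1 from the other rows.
Row 1 update in column x_4: 0 − 1·1 = -1.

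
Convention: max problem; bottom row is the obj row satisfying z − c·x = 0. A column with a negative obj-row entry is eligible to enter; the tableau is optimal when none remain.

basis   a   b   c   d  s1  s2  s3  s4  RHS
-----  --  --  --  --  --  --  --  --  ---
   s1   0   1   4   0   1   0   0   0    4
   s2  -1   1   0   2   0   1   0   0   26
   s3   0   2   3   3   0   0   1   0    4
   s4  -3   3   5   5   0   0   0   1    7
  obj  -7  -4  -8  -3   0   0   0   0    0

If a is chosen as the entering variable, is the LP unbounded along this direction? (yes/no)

Every constraint-row entry in column a is ≤ 0, so increasing a is unbounded.

yes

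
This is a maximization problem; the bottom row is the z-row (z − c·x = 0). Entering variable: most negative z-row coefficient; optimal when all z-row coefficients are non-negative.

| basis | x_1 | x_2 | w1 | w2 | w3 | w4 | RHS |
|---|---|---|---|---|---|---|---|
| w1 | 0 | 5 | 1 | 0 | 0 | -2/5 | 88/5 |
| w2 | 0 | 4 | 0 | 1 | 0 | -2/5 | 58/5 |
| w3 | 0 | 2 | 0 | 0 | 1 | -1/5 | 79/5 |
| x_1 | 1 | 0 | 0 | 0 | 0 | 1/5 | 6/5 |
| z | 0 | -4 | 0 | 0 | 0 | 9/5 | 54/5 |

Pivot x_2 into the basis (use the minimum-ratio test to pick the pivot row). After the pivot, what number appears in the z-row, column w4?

Ratio test on column x_2 — row 1: (88/5)/5 = 88/25; row 2: (58/5)/4 = 29/10; row 3: (79/5)/2 = 79/10; row 4: entry 0 ≤ 0. Minimum is 29/10 at row 2 (w2 leaves); pivot element 4.
Divide row 2 by 4; eliminate column x_2 from the other rows.
z-row update in column w4: 9/5 − (-4)·(-1/10) = 7/5.

7/5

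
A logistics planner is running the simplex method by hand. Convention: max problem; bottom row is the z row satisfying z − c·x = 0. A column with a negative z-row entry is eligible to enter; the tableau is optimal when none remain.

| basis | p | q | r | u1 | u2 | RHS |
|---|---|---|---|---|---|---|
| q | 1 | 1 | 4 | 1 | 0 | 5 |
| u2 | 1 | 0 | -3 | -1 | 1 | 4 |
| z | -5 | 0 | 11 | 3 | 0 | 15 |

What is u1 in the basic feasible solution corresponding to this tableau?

u1 is not in the basis, so in the current basic feasible solution u1 = 0.

0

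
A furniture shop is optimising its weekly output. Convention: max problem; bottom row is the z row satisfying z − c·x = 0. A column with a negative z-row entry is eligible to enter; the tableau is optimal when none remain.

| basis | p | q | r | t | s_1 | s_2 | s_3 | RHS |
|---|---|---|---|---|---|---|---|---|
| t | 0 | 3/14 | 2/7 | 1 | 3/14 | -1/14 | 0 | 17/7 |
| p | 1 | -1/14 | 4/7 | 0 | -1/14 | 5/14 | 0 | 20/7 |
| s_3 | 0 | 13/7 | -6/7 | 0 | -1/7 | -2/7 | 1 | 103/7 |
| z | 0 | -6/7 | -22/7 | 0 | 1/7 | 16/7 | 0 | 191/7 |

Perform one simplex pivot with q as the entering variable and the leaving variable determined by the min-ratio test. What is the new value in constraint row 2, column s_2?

9/26

Ratio test on column q — row 1: (17/7)/(3/14) = 34/3; row 2: entry -1/14 ≤ 0; row 3: (103/7)/(13/7) = 103/13. Minimum is 103/13 at row 3 (s_3 leaves); pivot element 13/7.
Divide row 3 by 13/7; eliminate column q from the other rows.
Row 2 update in column s_2: 5/14 − (-1/14)·(-2/13) = 9/26.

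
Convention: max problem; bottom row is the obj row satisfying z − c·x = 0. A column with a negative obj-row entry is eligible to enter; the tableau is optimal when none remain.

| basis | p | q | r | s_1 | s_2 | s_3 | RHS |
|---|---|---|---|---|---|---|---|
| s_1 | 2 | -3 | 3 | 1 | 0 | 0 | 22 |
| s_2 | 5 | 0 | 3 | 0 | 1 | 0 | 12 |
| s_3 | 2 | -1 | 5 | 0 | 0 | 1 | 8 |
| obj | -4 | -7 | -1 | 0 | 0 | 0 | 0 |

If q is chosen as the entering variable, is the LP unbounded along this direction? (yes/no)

Every constraint-row entry in column q is ≤ 0, so increasing q is unbounded.

yes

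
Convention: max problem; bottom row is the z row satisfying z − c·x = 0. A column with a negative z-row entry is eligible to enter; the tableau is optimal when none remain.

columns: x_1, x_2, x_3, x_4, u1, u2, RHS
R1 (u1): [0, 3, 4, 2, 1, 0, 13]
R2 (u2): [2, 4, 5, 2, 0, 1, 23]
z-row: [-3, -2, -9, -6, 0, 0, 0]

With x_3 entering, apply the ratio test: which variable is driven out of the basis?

u1

Column x_3 entries and ratios — u1: 13/4 = 13/4; u2: 23/5 = 23/5.
Smallest ratio is 13/4 in the row of u1, so u1 leaves.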